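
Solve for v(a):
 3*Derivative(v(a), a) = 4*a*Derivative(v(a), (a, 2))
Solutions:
 v(a) = C1 + C2*a^(7/4)


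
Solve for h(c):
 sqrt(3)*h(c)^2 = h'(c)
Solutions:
 h(c) = -1/(C1 + sqrt(3)*c)


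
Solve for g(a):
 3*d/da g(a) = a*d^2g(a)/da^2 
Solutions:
 g(a) = C1 + C2*a^4


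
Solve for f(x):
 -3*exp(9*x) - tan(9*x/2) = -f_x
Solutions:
 f(x) = C1 + exp(9*x)/3 - 2*log(cos(9*x/2))/9


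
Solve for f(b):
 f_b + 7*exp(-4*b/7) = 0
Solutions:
 f(b) = C1 + 49*exp(-4*b/7)/4


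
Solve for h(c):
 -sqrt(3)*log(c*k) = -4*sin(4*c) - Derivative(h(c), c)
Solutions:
 h(c) = C1 + sqrt(3)*c*(log(c*k) - 1) + cos(4*c)


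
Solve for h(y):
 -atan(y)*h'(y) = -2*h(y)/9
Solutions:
 h(y) = C1*exp(2*Integral(1/atan(y), y)/9)


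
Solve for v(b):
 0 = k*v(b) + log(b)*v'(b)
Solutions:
 v(b) = C1*exp(-k*li(b))


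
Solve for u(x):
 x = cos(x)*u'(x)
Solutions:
 u(x) = C1 + Integral(x/cos(x), x)


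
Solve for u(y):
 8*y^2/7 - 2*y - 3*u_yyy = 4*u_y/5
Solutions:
 u(y) = C1 + C2*sin(2*sqrt(15)*y/15) + C3*cos(2*sqrt(15)*y/15) + 10*y^3/21 - 5*y^2/4 - 75*y/7


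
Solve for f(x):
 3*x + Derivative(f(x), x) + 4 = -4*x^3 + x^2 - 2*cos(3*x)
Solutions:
 f(x) = C1 - x^4 + x^3/3 - 3*x^2/2 - 4*x - 2*sin(3*x)/3


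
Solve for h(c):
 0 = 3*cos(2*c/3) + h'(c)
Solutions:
 h(c) = C1 - 9*sin(2*c/3)/2


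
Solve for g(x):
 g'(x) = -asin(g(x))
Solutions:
 Integral(1/asin(_y), (_y, g(x))) = C1 - x


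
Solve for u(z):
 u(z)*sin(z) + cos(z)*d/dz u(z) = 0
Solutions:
 u(z) = C1*cos(z)


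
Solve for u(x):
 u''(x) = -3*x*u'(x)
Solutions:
 u(x) = C1 + C2*erf(sqrt(6)*x/2)


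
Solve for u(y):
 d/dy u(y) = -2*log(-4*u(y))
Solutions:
 Integral(1/(log(-_y) + 2*log(2)), (_y, u(y)))/2 = C1 - y


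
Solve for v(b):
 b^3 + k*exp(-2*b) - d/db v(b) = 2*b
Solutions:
 v(b) = C1 + b^4/4 - b^2 - k*exp(-2*b)/2


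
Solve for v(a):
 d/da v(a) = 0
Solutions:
 v(a) = C1


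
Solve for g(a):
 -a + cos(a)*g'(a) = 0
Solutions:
 g(a) = C1 + Integral(a/cos(a), a)


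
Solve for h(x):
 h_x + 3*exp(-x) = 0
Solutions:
 h(x) = C1 + 3*exp(-x)


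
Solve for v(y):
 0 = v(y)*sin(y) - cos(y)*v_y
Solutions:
 v(y) = C1/cos(y)


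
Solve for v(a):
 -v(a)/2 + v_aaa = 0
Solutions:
 v(a) = C3*exp(2^(2/3)*a/2) + (C1*sin(2^(2/3)*sqrt(3)*a/4) + C2*cos(2^(2/3)*sqrt(3)*a/4))*exp(-2^(2/3)*a/4)


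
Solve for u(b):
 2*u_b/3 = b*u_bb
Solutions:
 u(b) = C1 + C2*b^(5/3)


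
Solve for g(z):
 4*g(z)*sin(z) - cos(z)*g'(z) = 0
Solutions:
 g(z) = C1/cos(z)^4


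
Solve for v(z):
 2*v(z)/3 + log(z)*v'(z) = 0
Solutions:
 v(z) = C1*exp(-2*li(z)/3)


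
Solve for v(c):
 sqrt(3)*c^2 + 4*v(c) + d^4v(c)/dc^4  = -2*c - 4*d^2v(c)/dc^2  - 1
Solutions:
 v(c) = -sqrt(3)*c^2/4 - c/2 + (C1 + C2*c)*sin(sqrt(2)*c) + (C3 + C4*c)*cos(sqrt(2)*c) - 1/4 + sqrt(3)/2


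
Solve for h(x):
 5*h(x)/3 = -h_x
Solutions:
 h(x) = C1*exp(-5*x/3)


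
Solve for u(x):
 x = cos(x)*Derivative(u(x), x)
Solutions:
 u(x) = C1 + Integral(x/cos(x), x)


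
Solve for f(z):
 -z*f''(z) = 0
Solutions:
 f(z) = C1 + C2*z


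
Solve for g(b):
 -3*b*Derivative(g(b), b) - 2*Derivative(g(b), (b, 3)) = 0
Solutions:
 g(b) = C1 + Integral(C2*airyai(-2^(2/3)*3^(1/3)*b/2) + C3*airybi(-2^(2/3)*3^(1/3)*b/2), b)


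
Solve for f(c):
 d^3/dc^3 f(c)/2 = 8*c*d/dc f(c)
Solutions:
 f(c) = C1 + Integral(C2*airyai(2*2^(1/3)*c) + C3*airybi(2*2^(1/3)*c), c)


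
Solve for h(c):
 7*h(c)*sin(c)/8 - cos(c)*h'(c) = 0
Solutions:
 h(c) = C1/cos(c)^(7/8)


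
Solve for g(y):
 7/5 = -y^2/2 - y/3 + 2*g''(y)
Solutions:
 g(y) = C1 + C2*y + y^4/48 + y^3/36 + 7*y^2/20


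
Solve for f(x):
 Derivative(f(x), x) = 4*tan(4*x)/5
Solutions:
 f(x) = C1 - log(cos(4*x))/5


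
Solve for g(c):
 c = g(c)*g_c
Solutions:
 g(c) = -sqrt(C1 + c^2)
 g(c) = sqrt(C1 + c^2)


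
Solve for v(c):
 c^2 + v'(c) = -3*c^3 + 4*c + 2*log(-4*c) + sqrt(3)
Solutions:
 v(c) = C1 - 3*c^4/4 - c^3/3 + 2*c^2 + 2*c*log(-c) + c*(-2 + sqrt(3) + 4*log(2))


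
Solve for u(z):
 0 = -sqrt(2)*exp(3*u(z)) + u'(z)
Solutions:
 u(z) = log(-1/(C1 + 3*sqrt(2)*z))/3
 u(z) = log((-1/(C1 + sqrt(2)*z))^(1/3)*(-3^(2/3) - 3*3^(1/6)*I)/6)
 u(z) = log((-1/(C1 + sqrt(2)*z))^(1/3)*(-3^(2/3) + 3*3^(1/6)*I)/6)


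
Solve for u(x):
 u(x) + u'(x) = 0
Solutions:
 u(x) = C1*exp(-x)


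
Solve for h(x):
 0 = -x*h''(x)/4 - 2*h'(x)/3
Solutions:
 h(x) = C1 + C2/x^(5/3)


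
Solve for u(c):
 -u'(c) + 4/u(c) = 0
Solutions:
 u(c) = -sqrt(C1 + 8*c)
 u(c) = sqrt(C1 + 8*c)


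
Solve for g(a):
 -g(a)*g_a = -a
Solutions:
 g(a) = -sqrt(C1 + a^2)
 g(a) = sqrt(C1 + a^2)


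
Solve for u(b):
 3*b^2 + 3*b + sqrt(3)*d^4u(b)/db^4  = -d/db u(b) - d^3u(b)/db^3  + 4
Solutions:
 u(b) = C1 + C2*exp(b*(-4*sqrt(3) + 2*18^(1/3)/(9*sqrt(255) + 83*sqrt(3))^(1/3) + 12^(1/3)*(9*sqrt(255) + 83*sqrt(3))^(1/3))/36)*sin(2^(1/3)*3^(1/6)*b*(-2^(1/3)*3^(2/3)*(9*sqrt(255) + 83*sqrt(3))^(1/3) + 6/(9*sqrt(255) + 83*sqrt(3))^(1/3))/36) + C3*exp(b*(-4*sqrt(3) + 2*18^(1/3)/(9*sqrt(255) + 83*sqrt(3))^(1/3) + 12^(1/3)*(9*sqrt(255) + 83*sqrt(3))^(1/3))/36)*cos(2^(1/3)*3^(1/6)*b*(-2^(1/3)*3^(2/3)*(9*sqrt(255) + 83*sqrt(3))^(1/3) + 6/(9*sqrt(255) + 83*sqrt(3))^(1/3))/36) + C4*exp(-b*(2*18^(1/3)/(9*sqrt(255) + 83*sqrt(3))^(1/3) + 2*sqrt(3) + 12^(1/3)*(9*sqrt(255) + 83*sqrt(3))^(1/3))/18) - b^3 - 3*b^2/2 + 10*b


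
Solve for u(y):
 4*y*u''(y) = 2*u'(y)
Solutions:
 u(y) = C1 + C2*y^(3/2)


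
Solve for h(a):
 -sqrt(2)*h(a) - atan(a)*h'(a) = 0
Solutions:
 h(a) = C1*exp(-sqrt(2)*Integral(1/atan(a), a))


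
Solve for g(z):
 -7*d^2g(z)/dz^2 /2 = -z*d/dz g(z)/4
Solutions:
 g(z) = C1 + C2*erfi(sqrt(7)*z/14)


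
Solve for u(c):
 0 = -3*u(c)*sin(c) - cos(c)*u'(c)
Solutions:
 u(c) = C1*cos(c)^3


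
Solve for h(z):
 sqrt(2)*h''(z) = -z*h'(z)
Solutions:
 h(z) = C1 + C2*erf(2^(1/4)*z/2)


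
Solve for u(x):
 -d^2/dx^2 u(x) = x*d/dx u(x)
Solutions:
 u(x) = C1 + C2*erf(sqrt(2)*x/2)


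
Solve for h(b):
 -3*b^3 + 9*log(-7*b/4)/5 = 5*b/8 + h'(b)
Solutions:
 h(b) = C1 - 3*b^4/4 - 5*b^2/16 + 9*b*log(-b)/5 + 9*b*(-2*log(2) - 1 + log(7))/5


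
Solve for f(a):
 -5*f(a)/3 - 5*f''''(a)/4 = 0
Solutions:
 f(a) = (C1*sin(3^(3/4)*a/3) + C2*cos(3^(3/4)*a/3))*exp(-3^(3/4)*a/3) + (C3*sin(3^(3/4)*a/3) + C4*cos(3^(3/4)*a/3))*exp(3^(3/4)*a/3)


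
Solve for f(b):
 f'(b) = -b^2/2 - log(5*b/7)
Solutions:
 f(b) = C1 - b^3/6 - b*log(b) + b*log(7/5) + b


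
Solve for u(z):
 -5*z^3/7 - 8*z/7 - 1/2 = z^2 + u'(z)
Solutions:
 u(z) = C1 - 5*z^4/28 - z^3/3 - 4*z^2/7 - z/2


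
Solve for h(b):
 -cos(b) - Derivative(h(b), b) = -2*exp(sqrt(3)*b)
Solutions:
 h(b) = C1 + 2*sqrt(3)*exp(sqrt(3)*b)/3 - sin(b)


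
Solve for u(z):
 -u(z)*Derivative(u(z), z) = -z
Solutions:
 u(z) = -sqrt(C1 + z^2)
 u(z) = sqrt(C1 + z^2)


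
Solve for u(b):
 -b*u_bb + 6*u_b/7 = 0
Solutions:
 u(b) = C1 + C2*b^(13/7)


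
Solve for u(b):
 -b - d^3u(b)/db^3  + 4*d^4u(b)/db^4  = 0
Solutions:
 u(b) = C1 + C2*b + C3*b^2 + C4*exp(b/4) - b^4/24 - 2*b^3/3


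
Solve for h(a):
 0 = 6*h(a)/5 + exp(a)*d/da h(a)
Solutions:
 h(a) = C1*exp(6*exp(-a)/5)


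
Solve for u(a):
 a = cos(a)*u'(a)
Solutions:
 u(a) = C1 + Integral(a/cos(a), a)


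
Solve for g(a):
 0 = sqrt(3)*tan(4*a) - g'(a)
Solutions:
 g(a) = C1 - sqrt(3)*log(cos(4*a))/4


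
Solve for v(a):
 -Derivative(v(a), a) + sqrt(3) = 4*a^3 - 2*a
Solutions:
 v(a) = C1 - a^4 + a^2 + sqrt(3)*a


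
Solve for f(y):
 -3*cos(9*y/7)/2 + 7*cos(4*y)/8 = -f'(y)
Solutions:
 f(y) = C1 + 7*sin(9*y/7)/6 - 7*sin(4*y)/32


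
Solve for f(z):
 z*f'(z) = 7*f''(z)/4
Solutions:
 f(z) = C1 + C2*erfi(sqrt(14)*z/7)


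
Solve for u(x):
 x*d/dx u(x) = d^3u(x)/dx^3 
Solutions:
 u(x) = C1 + Integral(C2*airyai(x) + C3*airybi(x), x)


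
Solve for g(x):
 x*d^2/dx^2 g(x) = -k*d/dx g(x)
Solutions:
 g(x) = C1 + x^(1 - re(k))*(C2*sin(log(x)*Abs(im(k))) + C3*cos(log(x)*im(k)))


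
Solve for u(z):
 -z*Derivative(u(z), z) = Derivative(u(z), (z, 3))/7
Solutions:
 u(z) = C1 + Integral(C2*airyai(-7^(1/3)*z) + C3*airybi(-7^(1/3)*z), z)


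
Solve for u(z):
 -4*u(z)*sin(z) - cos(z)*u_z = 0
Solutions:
 u(z) = C1*cos(z)^4


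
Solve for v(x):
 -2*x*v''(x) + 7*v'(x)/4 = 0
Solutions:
 v(x) = C1 + C2*x^(15/8)


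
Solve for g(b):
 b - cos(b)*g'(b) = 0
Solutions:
 g(b) = C1 + Integral(b/cos(b), b)


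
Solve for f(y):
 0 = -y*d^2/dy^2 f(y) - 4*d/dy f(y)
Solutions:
 f(y) = C1 + C2/y^3


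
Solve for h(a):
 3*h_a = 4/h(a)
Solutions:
 h(a) = -sqrt(C1 + 24*a)/3
 h(a) = sqrt(C1 + 24*a)/3


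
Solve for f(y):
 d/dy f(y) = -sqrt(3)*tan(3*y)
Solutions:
 f(y) = C1 + sqrt(3)*log(cos(3*y))/3


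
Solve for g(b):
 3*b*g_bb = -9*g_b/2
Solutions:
 g(b) = C1 + C2/sqrt(b)


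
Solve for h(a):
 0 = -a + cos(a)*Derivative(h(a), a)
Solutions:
 h(a) = C1 + Integral(a/cos(a), a)


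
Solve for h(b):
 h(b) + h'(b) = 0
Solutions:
 h(b) = C1*exp(-b)


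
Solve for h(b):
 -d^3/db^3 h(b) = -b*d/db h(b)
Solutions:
 h(b) = C1 + Integral(C2*airyai(b) + C3*airybi(b), b)


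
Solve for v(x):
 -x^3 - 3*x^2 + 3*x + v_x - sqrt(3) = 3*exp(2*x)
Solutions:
 v(x) = C1 + x^4/4 + x^3 - 3*x^2/2 + sqrt(3)*x + 3*exp(2*x)/2


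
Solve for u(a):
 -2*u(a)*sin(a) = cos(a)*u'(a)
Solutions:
 u(a) = C1*cos(a)^2


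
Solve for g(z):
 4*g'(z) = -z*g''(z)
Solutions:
 g(z) = C1 + C2/z^3


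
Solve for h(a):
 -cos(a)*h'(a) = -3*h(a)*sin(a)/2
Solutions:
 h(a) = C1/cos(a)^(3/2)


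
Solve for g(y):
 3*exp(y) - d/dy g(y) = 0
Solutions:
 g(y) = C1 + 3*exp(y)


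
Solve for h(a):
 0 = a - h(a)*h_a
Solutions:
 h(a) = -sqrt(C1 + a^2)
 h(a) = sqrt(C1 + a^2)


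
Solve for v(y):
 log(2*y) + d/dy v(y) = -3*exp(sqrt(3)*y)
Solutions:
 v(y) = C1 - y*log(y) + y*(1 - log(2)) - sqrt(3)*exp(sqrt(3)*y)


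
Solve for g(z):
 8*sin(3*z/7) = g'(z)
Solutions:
 g(z) = C1 - 56*cos(3*z/7)/3


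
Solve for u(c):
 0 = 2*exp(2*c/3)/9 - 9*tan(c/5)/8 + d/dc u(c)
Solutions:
 u(c) = C1 - exp(2*c/3)/3 - 45*log(cos(c/5))/8


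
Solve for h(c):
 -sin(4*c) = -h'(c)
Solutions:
 h(c) = C1 - cos(4*c)/4


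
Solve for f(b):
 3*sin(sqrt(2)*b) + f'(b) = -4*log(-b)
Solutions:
 f(b) = C1 - 4*b*log(-b) + 4*b + 3*sqrt(2)*cos(sqrt(2)*b)/2


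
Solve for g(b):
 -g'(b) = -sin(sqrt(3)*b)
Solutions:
 g(b) = C1 - sqrt(3)*cos(sqrt(3)*b)/3


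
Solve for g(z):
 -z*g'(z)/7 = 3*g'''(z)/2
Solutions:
 g(z) = C1 + Integral(C2*airyai(-2^(1/3)*21^(2/3)*z/21) + C3*airybi(-2^(1/3)*21^(2/3)*z/21), z)


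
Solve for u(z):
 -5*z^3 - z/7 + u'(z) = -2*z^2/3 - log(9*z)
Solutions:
 u(z) = C1 + 5*z^4/4 - 2*z^3/9 + z^2/14 - z*log(z) - z*log(9) + z


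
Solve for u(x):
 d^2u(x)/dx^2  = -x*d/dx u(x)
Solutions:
 u(x) = C1 + C2*erf(sqrt(2)*x/2)


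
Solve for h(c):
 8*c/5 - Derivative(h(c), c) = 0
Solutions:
 h(c) = C1 + 4*c^2/5


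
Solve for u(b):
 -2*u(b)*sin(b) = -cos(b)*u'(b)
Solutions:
 u(b) = C1/cos(b)^2


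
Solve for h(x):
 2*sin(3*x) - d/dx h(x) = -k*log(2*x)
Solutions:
 h(x) = C1 + k*x*(log(x) - 1) + k*x*log(2) - 2*cos(3*x)/3


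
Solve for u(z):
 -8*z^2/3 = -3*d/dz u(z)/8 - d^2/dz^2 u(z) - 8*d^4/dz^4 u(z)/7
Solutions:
 u(z) = C1 + C2*exp(42^(1/3)*z*(-4*21^(1/3)/(27 + sqrt(1401))^(1/3) + 2^(1/3)*(27 + sqrt(1401))^(1/3))/48)*sin(14^(1/3)*3^(1/6)*z*(12*7^(1/3)/(27 + sqrt(1401))^(1/3) + 2^(1/3)*3^(2/3)*(27 + sqrt(1401))^(1/3))/48) + C3*exp(42^(1/3)*z*(-4*21^(1/3)/(27 + sqrt(1401))^(1/3) + 2^(1/3)*(27 + sqrt(1401))^(1/3))/48)*cos(14^(1/3)*3^(1/6)*z*(12*7^(1/3)/(27 + sqrt(1401))^(1/3) + 2^(1/3)*3^(2/3)*(27 + sqrt(1401))^(1/3))/48) + C4*exp(-42^(1/3)*z*(-4*21^(1/3)/(27 + sqrt(1401))^(1/3) + 2^(1/3)*(27 + sqrt(1401))^(1/3))/24) + 64*z^3/27 - 512*z^2/27 + 8192*z/81


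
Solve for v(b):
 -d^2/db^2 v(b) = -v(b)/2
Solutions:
 v(b) = C1*exp(-sqrt(2)*b/2) + C2*exp(sqrt(2)*b/2)


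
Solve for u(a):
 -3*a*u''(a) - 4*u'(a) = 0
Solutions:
 u(a) = C1 + C2/a^(1/3)


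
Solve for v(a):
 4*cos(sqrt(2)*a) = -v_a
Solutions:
 v(a) = C1 - 2*sqrt(2)*sin(sqrt(2)*a)


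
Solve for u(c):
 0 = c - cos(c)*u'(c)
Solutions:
 u(c) = C1 + Integral(c/cos(c), c)


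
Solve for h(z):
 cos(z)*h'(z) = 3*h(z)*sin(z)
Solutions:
 h(z) = C1/cos(z)^3


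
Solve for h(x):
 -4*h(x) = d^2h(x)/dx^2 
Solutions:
 h(x) = C1*sin(2*x) + C2*cos(2*x)


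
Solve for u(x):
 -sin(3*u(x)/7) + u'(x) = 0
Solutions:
 -x + 7*log(cos(3*u(x)/7) - 1)/6 - 7*log(cos(3*u(x)/7) + 1)/6 = C1


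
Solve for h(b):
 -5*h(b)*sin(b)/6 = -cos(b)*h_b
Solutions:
 h(b) = C1/cos(b)^(5/6)


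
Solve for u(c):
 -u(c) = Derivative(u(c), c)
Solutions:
 u(c) = C1*exp(-c)


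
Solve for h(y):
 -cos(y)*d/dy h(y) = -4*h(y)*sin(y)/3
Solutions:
 h(y) = C1/cos(y)^(4/3)


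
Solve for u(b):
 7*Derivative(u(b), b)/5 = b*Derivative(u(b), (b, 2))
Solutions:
 u(b) = C1 + C2*b^(12/5)


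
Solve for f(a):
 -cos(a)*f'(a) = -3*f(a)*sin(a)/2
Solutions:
 f(a) = C1/cos(a)^(3/2)


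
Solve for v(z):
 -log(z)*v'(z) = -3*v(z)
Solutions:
 v(z) = C1*exp(3*li(z))


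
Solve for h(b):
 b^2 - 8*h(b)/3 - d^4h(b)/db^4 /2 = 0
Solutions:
 h(b) = 3*b^2/8 + (C1*sin(sqrt(2)*3^(3/4)*b/3) + C2*cos(sqrt(2)*3^(3/4)*b/3))*exp(-sqrt(2)*3^(3/4)*b/3) + (C3*sin(sqrt(2)*3^(3/4)*b/3) + C4*cos(sqrt(2)*3^(3/4)*b/3))*exp(sqrt(2)*3^(3/4)*b/3)


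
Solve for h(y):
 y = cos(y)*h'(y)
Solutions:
 h(y) = C1 + Integral(y/cos(y), y)


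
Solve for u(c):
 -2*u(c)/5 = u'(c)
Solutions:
 u(c) = C1*exp(-2*c/5)


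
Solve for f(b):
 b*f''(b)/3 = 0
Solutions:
 f(b) = C1 + C2*b


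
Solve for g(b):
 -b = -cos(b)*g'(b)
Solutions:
 g(b) = C1 + Integral(b/cos(b), b)


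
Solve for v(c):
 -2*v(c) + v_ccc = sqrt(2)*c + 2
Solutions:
 v(c) = C3*exp(2^(1/3)*c) - sqrt(2)*c/2 + (C1*sin(2^(1/3)*sqrt(3)*c/2) + C2*cos(2^(1/3)*sqrt(3)*c/2))*exp(-2^(1/3)*c/2) - 1


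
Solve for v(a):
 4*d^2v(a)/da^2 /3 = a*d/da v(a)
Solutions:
 v(a) = C1 + C2*erfi(sqrt(6)*a/4)


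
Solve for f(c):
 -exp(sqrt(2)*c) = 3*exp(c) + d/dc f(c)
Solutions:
 f(c) = C1 - 3*exp(c) - sqrt(2)*exp(sqrt(2)*c)/2


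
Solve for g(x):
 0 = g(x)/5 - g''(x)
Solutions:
 g(x) = C1*exp(-sqrt(5)*x/5) + C2*exp(sqrt(5)*x/5)


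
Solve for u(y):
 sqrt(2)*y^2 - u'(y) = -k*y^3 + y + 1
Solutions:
 u(y) = C1 + k*y^4/4 + sqrt(2)*y^3/3 - y^2/2 - y


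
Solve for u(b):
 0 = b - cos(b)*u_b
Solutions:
 u(b) = C1 + Integral(b/cos(b), b)


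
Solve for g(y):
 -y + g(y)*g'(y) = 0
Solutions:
 g(y) = -sqrt(C1 + y^2)
 g(y) = sqrt(C1 + y^2)


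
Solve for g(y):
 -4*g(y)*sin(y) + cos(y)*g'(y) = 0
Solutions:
 g(y) = C1/cos(y)^4


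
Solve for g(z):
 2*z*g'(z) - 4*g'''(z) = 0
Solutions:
 g(z) = C1 + Integral(C2*airyai(2^(2/3)*z/2) + C3*airybi(2^(2/3)*z/2), z)


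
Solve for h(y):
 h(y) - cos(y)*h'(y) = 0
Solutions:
 h(y) = C1*sqrt(sin(y) + 1)/sqrt(sin(y) - 1)


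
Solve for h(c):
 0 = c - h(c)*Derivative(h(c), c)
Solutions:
 h(c) = -sqrt(C1 + c^2)
 h(c) = sqrt(C1 + c^2)


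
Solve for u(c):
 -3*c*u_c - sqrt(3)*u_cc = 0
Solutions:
 u(c) = C1 + C2*erf(sqrt(2)*3^(1/4)*c/2)


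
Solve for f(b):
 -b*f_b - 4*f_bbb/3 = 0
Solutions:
 f(b) = C1 + Integral(C2*airyai(-6^(1/3)*b/2) + C3*airybi(-6^(1/3)*b/2), b)


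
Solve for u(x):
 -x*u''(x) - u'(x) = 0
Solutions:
 u(x) = C1 + C2*log(x)


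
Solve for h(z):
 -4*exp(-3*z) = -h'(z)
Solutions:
 h(z) = C1 - 4*exp(-3*z)/3


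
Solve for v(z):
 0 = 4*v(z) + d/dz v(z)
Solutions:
 v(z) = C1*exp(-4*z)


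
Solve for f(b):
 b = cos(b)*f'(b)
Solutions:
 f(b) = C1 + Integral(b/cos(b), b)


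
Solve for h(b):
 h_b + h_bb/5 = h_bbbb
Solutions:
 h(b) = C1 + C2*exp(-b*(2*450^(1/3)/(sqrt(50565) + 225)^(1/3) + 60^(1/3)*(sqrt(50565) + 225)^(1/3))/60)*sin(3^(1/6)*b*(-20^(1/3)*3^(2/3)*(sqrt(50565) + 225)^(1/3) + 6*50^(1/3)/(sqrt(50565) + 225)^(1/3))/60) + C3*exp(-b*(2*450^(1/3)/(sqrt(50565) + 225)^(1/3) + 60^(1/3)*(sqrt(50565) + 225)^(1/3))/60)*cos(3^(1/6)*b*(-20^(1/3)*3^(2/3)*(sqrt(50565) + 225)^(1/3) + 6*50^(1/3)/(sqrt(50565) + 225)^(1/3))/60) + C4*exp(b*(2*450^(1/3)/(sqrt(50565) + 225)^(1/3) + 60^(1/3)*(sqrt(50565) + 225)^(1/3))/30)


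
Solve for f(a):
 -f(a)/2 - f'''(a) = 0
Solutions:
 f(a) = C3*exp(-2^(2/3)*a/2) + (C1*sin(2^(2/3)*sqrt(3)*a/4) + C2*cos(2^(2/3)*sqrt(3)*a/4))*exp(2^(2/3)*a/4)


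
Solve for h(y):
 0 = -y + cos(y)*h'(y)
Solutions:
 h(y) = C1 + Integral(y/cos(y), y)


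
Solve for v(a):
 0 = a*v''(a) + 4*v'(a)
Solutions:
 v(a) = C1 + C2/a^3


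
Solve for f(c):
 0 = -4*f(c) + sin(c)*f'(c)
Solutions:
 f(c) = C1*(cos(c)^2 - 2*cos(c) + 1)/(cos(c)^2 + 2*cos(c) + 1)


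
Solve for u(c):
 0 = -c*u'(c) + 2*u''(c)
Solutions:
 u(c) = C1 + C2*erfi(c/2)


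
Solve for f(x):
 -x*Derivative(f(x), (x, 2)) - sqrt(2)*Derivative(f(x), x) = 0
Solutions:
 f(x) = C1 + C2*x^(1 - sqrt(2))


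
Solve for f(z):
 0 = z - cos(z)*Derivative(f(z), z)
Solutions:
 f(z) = C1 + Integral(z/cos(z), z)


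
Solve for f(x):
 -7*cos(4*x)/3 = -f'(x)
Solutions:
 f(x) = C1 + 7*sin(4*x)/12


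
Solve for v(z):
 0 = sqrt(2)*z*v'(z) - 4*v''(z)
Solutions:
 v(z) = C1 + C2*erfi(2^(3/4)*z/4)


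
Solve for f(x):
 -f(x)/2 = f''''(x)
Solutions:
 f(x) = (C1*sin(2^(1/4)*x/2) + C2*cos(2^(1/4)*x/2))*exp(-2^(1/4)*x/2) + (C3*sin(2^(1/4)*x/2) + C4*cos(2^(1/4)*x/2))*exp(2^(1/4)*x/2)


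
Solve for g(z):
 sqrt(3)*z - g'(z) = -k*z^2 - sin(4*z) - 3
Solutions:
 g(z) = C1 + k*z^3/3 + sqrt(3)*z^2/2 + 3*z - cos(4*z)/4


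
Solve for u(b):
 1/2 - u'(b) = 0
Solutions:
 u(b) = C1 + b/2


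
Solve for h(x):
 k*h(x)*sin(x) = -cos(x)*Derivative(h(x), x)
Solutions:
 h(x) = C1*exp(k*log(cos(x)))


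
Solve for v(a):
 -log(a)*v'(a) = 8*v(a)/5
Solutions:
 v(a) = C1*exp(-8*li(a)/5)


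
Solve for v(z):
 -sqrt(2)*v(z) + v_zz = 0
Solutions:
 v(z) = C1*exp(-2^(1/4)*z) + C2*exp(2^(1/4)*z)


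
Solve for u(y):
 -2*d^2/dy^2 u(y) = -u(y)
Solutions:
 u(y) = C1*exp(-sqrt(2)*y/2) + C2*exp(sqrt(2)*y/2)


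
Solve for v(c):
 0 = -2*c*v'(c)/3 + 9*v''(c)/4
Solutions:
 v(c) = C1 + C2*erfi(2*sqrt(3)*c/9)


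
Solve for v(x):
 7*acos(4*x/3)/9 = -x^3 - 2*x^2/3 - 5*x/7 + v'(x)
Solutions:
 v(x) = C1 + x^4/4 + 2*x^3/9 + 5*x^2/14 + 7*x*acos(4*x/3)/9 - 7*sqrt(9 - 16*x^2)/36


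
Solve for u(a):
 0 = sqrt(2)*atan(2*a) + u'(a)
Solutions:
 u(a) = C1 - sqrt(2)*(a*atan(2*a) - log(4*a^2 + 1)/4)


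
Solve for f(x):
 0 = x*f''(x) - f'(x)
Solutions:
 f(x) = C1 + C2*x^2


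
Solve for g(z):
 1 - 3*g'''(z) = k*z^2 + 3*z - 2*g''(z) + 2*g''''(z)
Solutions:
 g(z) = C1 + C2*z + C3*exp(-2*z) + C4*exp(z/2) + k*z^4/24 + z^3*(k + 1)/4 + z^2*(13*k + 7)/8


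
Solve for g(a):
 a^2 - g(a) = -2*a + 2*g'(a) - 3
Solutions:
 g(a) = C1*exp(-a/2) + a^2 - 2*a + 7


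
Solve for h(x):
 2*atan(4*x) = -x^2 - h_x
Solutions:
 h(x) = C1 - x^3/3 - 2*x*atan(4*x) + log(16*x^2 + 1)/4


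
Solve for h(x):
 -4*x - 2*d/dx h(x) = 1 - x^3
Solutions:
 h(x) = C1 + x^4/8 - x^2 - x/2


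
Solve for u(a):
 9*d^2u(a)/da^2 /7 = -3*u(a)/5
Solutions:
 u(a) = C1*sin(sqrt(105)*a/15) + C2*cos(sqrt(105)*a/15)


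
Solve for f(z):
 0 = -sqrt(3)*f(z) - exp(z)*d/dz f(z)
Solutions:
 f(z) = C1*exp(sqrt(3)*exp(-z))


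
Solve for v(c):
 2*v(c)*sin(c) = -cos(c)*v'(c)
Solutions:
 v(c) = C1*cos(c)^2


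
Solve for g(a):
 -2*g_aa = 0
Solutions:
 g(a) = C1 + C2*a


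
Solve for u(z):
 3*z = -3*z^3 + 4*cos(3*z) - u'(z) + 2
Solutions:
 u(z) = C1 - 3*z^4/4 - 3*z^2/2 + 2*z + 4*sin(3*z)/3


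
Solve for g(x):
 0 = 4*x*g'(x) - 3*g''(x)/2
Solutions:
 g(x) = C1 + C2*erfi(2*sqrt(3)*x/3)


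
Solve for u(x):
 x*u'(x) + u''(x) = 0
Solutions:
 u(x) = C1 + C2*erf(sqrt(2)*x/2)


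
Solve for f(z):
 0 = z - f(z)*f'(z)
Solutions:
 f(z) = -sqrt(C1 + z^2)
 f(z) = sqrt(C1 + z^2)


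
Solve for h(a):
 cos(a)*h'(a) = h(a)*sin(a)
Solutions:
 h(a) = C1/cos(a)


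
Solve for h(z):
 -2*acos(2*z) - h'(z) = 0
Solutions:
 h(z) = C1 - 2*z*acos(2*z) + sqrt(1 - 4*z^2)


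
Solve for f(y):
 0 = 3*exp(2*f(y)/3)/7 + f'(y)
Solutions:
 f(y) = 3*log(-sqrt(-1/(C1 - 3*y))) - 3*log(2) + 3*log(42)/2
 f(y) = 3*log(-1/(C1 - 3*y))/2 - 3*log(2) + 3*log(42)/2


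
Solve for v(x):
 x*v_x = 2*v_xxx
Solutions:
 v(x) = C1 + Integral(C2*airyai(2^(2/3)*x/2) + C3*airybi(2^(2/3)*x/2), x)


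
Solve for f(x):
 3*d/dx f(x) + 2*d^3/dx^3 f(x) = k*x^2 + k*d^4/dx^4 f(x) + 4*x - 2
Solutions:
 f(x) = C1 + C2*exp(x*(-(sqrt(((81 + 16/k^2)^2 - 256/k^4)/k^2)/2 - 81/(2*k) - 8/k^3)^(1/3) + 2/k - 4/(k^2*(sqrt(((81 + 16/k^2)^2 - 256/k^4)/k^2)/2 - 81/(2*k) - 8/k^3)^(1/3)))/3) + C3*exp(x*((sqrt(((81 + 16/k^2)^2 - 256/k^4)/k^2)/2 - 81/(2*k) - 8/k^3)^(1/3) - sqrt(3)*I*(sqrt(((81 + 16/k^2)^2 - 256/k^4)/k^2)/2 - 81/(2*k) - 8/k^3)^(1/3) + 4/k - 16/(k^2*(-1 + sqrt(3)*I)*(sqrt(((81 + 16/k^2)^2 - 256/k^4)/k^2)/2 - 81/(2*k) - 8/k^3)^(1/3)))/6) + C4*exp(x*((sqrt(((81 + 16/k^2)^2 - 256/k^4)/k^2)/2 - 81/(2*k) - 8/k^3)^(1/3) + sqrt(3)*I*(sqrt(((81 + 16/k^2)^2 - 256/k^4)/k^2)/2 - 81/(2*k) - 8/k^3)^(1/3) + 4/k + 16/(k^2*(1 + sqrt(3)*I)*(sqrt(((81 + 16/k^2)^2 - 256/k^4)/k^2)/2 - 81/(2*k) - 8/k^3)^(1/3)))/6) + k*x^3/9 - 4*k*x/9 + 2*x^2/3 - 2*x/3


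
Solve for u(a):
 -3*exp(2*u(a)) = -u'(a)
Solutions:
 u(a) = log(-sqrt(-1/(C1 + 3*a))) - log(2)/2
 u(a) = log(-1/(C1 + 3*a))/2 - log(2)/2


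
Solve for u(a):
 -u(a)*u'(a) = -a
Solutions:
 u(a) = -sqrt(C1 + a^2)
 u(a) = sqrt(C1 + a^2)


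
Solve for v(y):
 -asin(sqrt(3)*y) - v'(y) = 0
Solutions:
 v(y) = C1 - y*asin(sqrt(3)*y) - sqrt(3)*sqrt(1 - 3*y^2)/3


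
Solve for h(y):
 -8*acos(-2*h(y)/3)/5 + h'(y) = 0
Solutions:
 Integral(1/acos(-2*_y/3), (_y, h(y))) = C1 + 8*y/5


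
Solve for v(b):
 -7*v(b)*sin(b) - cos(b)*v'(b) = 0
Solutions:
 v(b) = C1*cos(b)^7


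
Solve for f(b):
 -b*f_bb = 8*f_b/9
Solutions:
 f(b) = C1 + C2*b^(1/9)


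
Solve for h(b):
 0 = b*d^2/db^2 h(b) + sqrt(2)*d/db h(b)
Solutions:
 h(b) = C1 + C2*b^(1 - sqrt(2))


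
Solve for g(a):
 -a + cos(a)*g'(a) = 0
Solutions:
 g(a) = C1 + Integral(a/cos(a), a)


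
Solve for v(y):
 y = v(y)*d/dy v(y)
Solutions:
 v(y) = -sqrt(C1 + y^2)
 v(y) = sqrt(C1 + y^2)


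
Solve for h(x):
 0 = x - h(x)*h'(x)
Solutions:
 h(x) = -sqrt(C1 + x^2)
 h(x) = sqrt(C1 + x^2)


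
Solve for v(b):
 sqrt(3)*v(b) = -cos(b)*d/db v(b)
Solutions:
 v(b) = C1*(sin(b) - 1)^(sqrt(3)/2)/(sin(b) + 1)^(sqrt(3)/2)


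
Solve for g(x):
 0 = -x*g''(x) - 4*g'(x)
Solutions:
 g(x) = C1 + C2/x^3


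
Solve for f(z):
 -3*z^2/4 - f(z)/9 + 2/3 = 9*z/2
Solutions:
 f(z) = -27*z^2/4 - 81*z/2 + 6


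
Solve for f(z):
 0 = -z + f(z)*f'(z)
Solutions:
 f(z) = -sqrt(C1 + z^2)
 f(z) = sqrt(C1 + z^2)


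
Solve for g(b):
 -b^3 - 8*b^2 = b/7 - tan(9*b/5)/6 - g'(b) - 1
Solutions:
 g(b) = C1 + b^4/4 + 8*b^3/3 + b^2/14 - b + 5*log(cos(9*b/5))/54


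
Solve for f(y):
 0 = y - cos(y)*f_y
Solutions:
 f(y) = C1 + Integral(y/cos(y), y)


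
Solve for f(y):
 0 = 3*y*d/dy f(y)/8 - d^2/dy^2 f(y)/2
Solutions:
 f(y) = C1 + C2*erfi(sqrt(6)*y/4)


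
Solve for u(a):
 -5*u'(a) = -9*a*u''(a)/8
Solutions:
 u(a) = C1 + C2*a^(49/9)


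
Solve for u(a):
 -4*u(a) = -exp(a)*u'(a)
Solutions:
 u(a) = C1*exp(-4*exp(-a))


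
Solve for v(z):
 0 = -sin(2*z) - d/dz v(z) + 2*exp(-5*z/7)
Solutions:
 v(z) = C1 + cos(2*z)/2 - 14*exp(-5*z/7)/5


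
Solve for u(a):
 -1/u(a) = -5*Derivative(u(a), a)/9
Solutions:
 u(a) = -sqrt(C1 + 90*a)/5
 u(a) = sqrt(C1 + 90*a)/5


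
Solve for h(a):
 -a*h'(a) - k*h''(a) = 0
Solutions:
 h(a) = C1 + C2*sqrt(k)*erf(sqrt(2)*a*sqrt(1/k)/2)


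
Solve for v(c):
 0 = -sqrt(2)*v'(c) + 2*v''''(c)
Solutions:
 v(c) = C1 + C4*exp(2^(5/6)*c/2) + (C2*sin(2^(5/6)*sqrt(3)*c/4) + C3*cos(2^(5/6)*sqrt(3)*c/4))*exp(-2^(5/6)*c/4)


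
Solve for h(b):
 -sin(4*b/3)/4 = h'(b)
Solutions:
 h(b) = C1 + 3*cos(4*b/3)/16


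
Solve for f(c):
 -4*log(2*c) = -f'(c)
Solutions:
 f(c) = C1 + 4*c*log(c) - 4*c + c*log(16)


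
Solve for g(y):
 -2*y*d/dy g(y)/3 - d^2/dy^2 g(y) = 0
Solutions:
 g(y) = C1 + C2*erf(sqrt(3)*y/3)


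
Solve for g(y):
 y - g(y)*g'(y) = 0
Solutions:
 g(y) = -sqrt(C1 + y^2)
 g(y) = sqrt(C1 + y^2)


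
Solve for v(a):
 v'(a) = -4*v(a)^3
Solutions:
 v(a) = -sqrt(2)*sqrt(-1/(C1 - 4*a))/2
 v(a) = sqrt(2)*sqrt(-1/(C1 - 4*a))/2


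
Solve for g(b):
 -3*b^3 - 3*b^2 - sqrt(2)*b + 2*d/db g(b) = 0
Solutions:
 g(b) = C1 + 3*b^4/8 + b^3/2 + sqrt(2)*b^2/4


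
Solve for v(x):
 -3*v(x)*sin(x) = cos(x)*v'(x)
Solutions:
 v(x) = C1*cos(x)^3


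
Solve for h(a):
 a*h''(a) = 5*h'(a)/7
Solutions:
 h(a) = C1 + C2*a^(12/7)


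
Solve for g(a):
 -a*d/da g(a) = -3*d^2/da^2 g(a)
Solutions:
 g(a) = C1 + C2*erfi(sqrt(6)*a/6)


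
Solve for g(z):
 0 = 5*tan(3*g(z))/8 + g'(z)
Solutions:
 g(z) = -asin(C1*exp(-15*z/8))/3 + pi/3
 g(z) = asin(C1*exp(-15*z/8))/3


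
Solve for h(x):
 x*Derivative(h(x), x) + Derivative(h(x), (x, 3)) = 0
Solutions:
 h(x) = C1 + Integral(C2*airyai(-x) + C3*airybi(-x), x)


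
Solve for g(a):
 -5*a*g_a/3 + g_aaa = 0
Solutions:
 g(a) = C1 + Integral(C2*airyai(3^(2/3)*5^(1/3)*a/3) + C3*airybi(3^(2/3)*5^(1/3)*a/3), a)


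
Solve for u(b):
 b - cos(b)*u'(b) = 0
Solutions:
 u(b) = C1 + Integral(b/cos(b), b)


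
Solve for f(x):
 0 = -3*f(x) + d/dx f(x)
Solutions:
 f(x) = C1*exp(3*x)


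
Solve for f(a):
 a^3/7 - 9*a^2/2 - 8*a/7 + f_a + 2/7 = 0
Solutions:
 f(a) = C1 - a^4/28 + 3*a^3/2 + 4*a^2/7 - 2*a/7


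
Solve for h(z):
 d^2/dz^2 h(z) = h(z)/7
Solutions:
 h(z) = C1*exp(-sqrt(7)*z/7) + C2*exp(sqrt(7)*z/7)


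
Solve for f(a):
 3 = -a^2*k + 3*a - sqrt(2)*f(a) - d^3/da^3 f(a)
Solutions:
 f(a) = C3*exp(-2^(1/6)*a) - sqrt(2)*a^2*k/2 + 3*sqrt(2)*a/2 + (C1*sin(2^(1/6)*sqrt(3)*a/2) + C2*cos(2^(1/6)*sqrt(3)*a/2))*exp(2^(1/6)*a/2) - 3*sqrt(2)/2


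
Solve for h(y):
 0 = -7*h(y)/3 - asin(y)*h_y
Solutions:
 h(y) = C1*exp(-7*Integral(1/asin(y), y)/3)


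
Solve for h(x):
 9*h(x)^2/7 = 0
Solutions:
 h(x) = 0


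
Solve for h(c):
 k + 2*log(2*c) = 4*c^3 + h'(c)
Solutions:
 h(c) = C1 - c^4 + c*k + 2*c*log(c) - 2*c + c*log(4)


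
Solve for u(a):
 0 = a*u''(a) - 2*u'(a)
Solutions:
 u(a) = C1 + C2*a^3


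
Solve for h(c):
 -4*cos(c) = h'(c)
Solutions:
 h(c) = C1 - 4*sin(c)


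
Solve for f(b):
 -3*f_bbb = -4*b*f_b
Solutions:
 f(b) = C1 + Integral(C2*airyai(6^(2/3)*b/3) + C3*airybi(6^(2/3)*b/3), b)


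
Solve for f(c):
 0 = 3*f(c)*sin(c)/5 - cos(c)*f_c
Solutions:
 f(c) = C1/cos(c)^(3/5)


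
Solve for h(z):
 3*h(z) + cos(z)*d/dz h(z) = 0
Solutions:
 h(z) = C1*(sin(z) - 1)^(3/2)/(sin(z) + 1)^(3/2)


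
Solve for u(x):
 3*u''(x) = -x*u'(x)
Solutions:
 u(x) = C1 + C2*erf(sqrt(6)*x/6)


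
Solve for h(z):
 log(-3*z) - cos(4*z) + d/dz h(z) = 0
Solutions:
 h(z) = C1 - z*log(-z) - z*log(3) + z + sin(4*z)/4


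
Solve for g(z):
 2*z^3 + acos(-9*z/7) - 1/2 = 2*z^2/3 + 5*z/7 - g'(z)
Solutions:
 g(z) = C1 - z^4/2 + 2*z^3/9 + 5*z^2/14 - z*acos(-9*z/7) + z/2 - sqrt(49 - 81*z^2)/9


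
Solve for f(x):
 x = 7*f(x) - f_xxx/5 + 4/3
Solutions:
 f(x) = C3*exp(35^(1/3)*x) + x/7 + (C1*sin(sqrt(3)*35^(1/3)*x/2) + C2*cos(sqrt(3)*35^(1/3)*x/2))*exp(-35^(1/3)*x/2) - 4/21


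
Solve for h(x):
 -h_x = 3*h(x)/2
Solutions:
 h(x) = C1*exp(-3*x/2)


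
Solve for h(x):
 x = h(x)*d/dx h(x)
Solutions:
 h(x) = -sqrt(C1 + x^2)
 h(x) = sqrt(C1 + x^2)


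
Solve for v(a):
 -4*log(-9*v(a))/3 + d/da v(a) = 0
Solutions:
 -3*Integral(1/(log(-_y) + 2*log(3)), (_y, v(a)))/4 = C1 - a


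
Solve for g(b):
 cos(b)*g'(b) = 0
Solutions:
 g(b) = C1


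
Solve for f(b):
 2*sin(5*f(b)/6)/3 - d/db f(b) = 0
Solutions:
 -2*b/3 + 3*log(cos(5*f(b)/6) - 1)/5 - 3*log(cos(5*f(b)/6) + 1)/5 = C1


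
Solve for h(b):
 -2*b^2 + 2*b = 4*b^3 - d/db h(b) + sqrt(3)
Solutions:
 h(b) = C1 + b^4 + 2*b^3/3 - b^2 + sqrt(3)*b


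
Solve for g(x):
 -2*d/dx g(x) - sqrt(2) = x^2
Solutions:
 g(x) = C1 - x^3/6 - sqrt(2)*x/2


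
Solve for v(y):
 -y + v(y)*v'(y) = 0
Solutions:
 v(y) = -sqrt(C1 + y^2)
 v(y) = sqrt(C1 + y^2)


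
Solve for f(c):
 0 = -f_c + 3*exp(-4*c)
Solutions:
 f(c) = C1 - 3*exp(-4*c)/4


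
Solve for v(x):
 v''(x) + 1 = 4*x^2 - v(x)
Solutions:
 v(x) = C1*sin(x) + C2*cos(x) + 4*x^2 - 9


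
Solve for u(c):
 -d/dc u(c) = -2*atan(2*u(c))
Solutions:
 Integral(1/atan(2*_y), (_y, u(c))) = C1 + 2*c


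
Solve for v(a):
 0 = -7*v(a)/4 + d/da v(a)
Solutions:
 v(a) = C1*exp(7*a/4)


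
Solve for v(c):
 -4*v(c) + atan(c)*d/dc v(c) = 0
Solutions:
 v(c) = C1*exp(4*Integral(1/atan(c), c))


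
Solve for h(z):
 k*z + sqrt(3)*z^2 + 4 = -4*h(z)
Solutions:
 h(z) = -k*z/4 - sqrt(3)*z^2/4 - 1


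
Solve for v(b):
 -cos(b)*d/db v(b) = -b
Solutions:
 v(b) = C1 + Integral(b/cos(b), b)


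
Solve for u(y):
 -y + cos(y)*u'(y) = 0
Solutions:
 u(y) = C1 + Integral(y/cos(y), y)


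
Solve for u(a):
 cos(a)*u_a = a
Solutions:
 u(a) = C1 + Integral(a/cos(a), a)


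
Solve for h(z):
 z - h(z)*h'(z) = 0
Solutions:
 h(z) = -sqrt(C1 + z^2)
 h(z) = sqrt(C1 + z^2)


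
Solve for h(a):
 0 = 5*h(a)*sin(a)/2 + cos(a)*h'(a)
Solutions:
 h(a) = C1*cos(a)^(5/2)


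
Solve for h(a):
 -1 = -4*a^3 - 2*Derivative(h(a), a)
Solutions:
 h(a) = C1 - a^4/2 + a/2


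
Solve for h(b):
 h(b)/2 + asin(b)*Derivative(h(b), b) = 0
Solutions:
 h(b) = C1*exp(-Integral(1/asin(b), b)/2)


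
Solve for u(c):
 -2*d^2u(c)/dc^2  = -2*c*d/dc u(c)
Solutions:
 u(c) = C1 + C2*erfi(sqrt(2)*c/2)


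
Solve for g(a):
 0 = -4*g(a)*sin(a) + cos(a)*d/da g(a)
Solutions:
 g(a) = C1/cos(a)^4


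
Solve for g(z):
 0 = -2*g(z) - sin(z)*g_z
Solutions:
 g(z) = C1*(cos(z) + 1)/(cos(z) - 1)


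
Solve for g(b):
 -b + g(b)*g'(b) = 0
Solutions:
 g(b) = -sqrt(C1 + b^2)
 g(b) = sqrt(C1 + b^2)


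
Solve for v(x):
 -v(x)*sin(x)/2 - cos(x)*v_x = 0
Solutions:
 v(x) = C1*sqrt(cos(x))


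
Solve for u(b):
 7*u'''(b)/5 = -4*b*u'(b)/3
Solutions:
 u(b) = C1 + Integral(C2*airyai(-20^(1/3)*21^(2/3)*b/21) + C3*airybi(-20^(1/3)*21^(2/3)*b/21), b)


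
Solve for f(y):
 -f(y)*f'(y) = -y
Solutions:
 f(y) = -sqrt(C1 + y^2)
 f(y) = sqrt(C1 + y^2)


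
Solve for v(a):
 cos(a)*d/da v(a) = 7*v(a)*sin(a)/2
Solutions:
 v(a) = C1/cos(a)^(7/2)


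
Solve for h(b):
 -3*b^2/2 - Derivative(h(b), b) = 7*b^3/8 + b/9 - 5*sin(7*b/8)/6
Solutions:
 h(b) = C1 - 7*b^4/32 - b^3/2 - b^2/18 - 20*cos(7*b/8)/21


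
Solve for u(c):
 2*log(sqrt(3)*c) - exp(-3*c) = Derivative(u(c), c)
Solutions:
 u(c) = C1 + 2*c*log(c) + c*(-2 + log(3)) + exp(-3*c)/3


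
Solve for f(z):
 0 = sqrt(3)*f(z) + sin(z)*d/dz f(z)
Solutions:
 f(z) = C1*(cos(z) + 1)^(sqrt(3)/2)/(cos(z) - 1)^(sqrt(3)/2)


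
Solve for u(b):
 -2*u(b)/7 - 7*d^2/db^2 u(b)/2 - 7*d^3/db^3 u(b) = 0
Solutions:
 u(b) = C1*exp(b*(-14 + 7*7^(2/3)/(12*sqrt(471) + 265)^(1/3) + 7^(1/3)*(12*sqrt(471) + 265)^(1/3))/84)*sin(sqrt(3)*7^(1/3)*b*(-(12*sqrt(471) + 265)^(1/3) + 7*7^(1/3)/(12*sqrt(471) + 265)^(1/3))/84) + C2*exp(b*(-14 + 7*7^(2/3)/(12*sqrt(471) + 265)^(1/3) + 7^(1/3)*(12*sqrt(471) + 265)^(1/3))/84)*cos(sqrt(3)*7^(1/3)*b*(-(12*sqrt(471) + 265)^(1/3) + 7*7^(1/3)/(12*sqrt(471) + 265)^(1/3))/84) + C3*exp(-b*(7*7^(2/3)/(12*sqrt(471) + 265)^(1/3) + 7 + 7^(1/3)*(12*sqrt(471) + 265)^(1/3))/42)


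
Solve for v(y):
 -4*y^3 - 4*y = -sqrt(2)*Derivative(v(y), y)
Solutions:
 v(y) = C1 + sqrt(2)*y^4/2 + sqrt(2)*y^2


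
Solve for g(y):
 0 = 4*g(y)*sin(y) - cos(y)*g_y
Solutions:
 g(y) = C1/cos(y)^4


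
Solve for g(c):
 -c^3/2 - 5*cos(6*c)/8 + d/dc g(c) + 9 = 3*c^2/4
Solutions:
 g(c) = C1 + c^4/8 + c^3/4 - 9*c + 5*sin(6*c)/48


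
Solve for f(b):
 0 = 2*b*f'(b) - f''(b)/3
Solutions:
 f(b) = C1 + C2*erfi(sqrt(3)*b)


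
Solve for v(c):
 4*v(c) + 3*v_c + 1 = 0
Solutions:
 v(c) = C1*exp(-4*c/3) - 1/4


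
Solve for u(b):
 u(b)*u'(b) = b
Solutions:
 u(b) = -sqrt(C1 + b^2)
 u(b) = sqrt(C1 + b^2)


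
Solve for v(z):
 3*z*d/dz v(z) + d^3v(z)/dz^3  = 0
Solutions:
 v(z) = C1 + Integral(C2*airyai(-3^(1/3)*z) + C3*airybi(-3^(1/3)*z), z)


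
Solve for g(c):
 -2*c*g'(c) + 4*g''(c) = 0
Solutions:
 g(c) = C1 + C2*erfi(c/2)


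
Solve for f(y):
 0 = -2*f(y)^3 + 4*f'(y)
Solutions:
 f(y) = -sqrt(-1/(C1 + y))
 f(y) = sqrt(-1/(C1 + y))


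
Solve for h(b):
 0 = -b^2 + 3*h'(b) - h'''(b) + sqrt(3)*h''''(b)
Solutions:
 h(b) = C1 + C2*exp(b*(2*18^(1/3)/(27*sqrt(239) + 241*sqrt(3))^(1/3) + 4*sqrt(3) + 12^(1/3)*(27*sqrt(239) + 241*sqrt(3))^(1/3))/36)*sin(2^(1/3)*3^(1/6)*b*(-2^(1/3)*3^(2/3)*(27*sqrt(239) + 241*sqrt(3))^(1/3) + 6/(27*sqrt(239) + 241*sqrt(3))^(1/3))/36) + C3*exp(b*(2*18^(1/3)/(27*sqrt(239) + 241*sqrt(3))^(1/3) + 4*sqrt(3) + 12^(1/3)*(27*sqrt(239) + 241*sqrt(3))^(1/3))/36)*cos(2^(1/3)*3^(1/6)*b*(-2^(1/3)*3^(2/3)*(27*sqrt(239) + 241*sqrt(3))^(1/3) + 6/(27*sqrt(239) + 241*sqrt(3))^(1/3))/36) + C4*exp(b*(-12^(1/3)*(27*sqrt(239) + 241*sqrt(3))^(1/3) - 2*18^(1/3)/(27*sqrt(239) + 241*sqrt(3))^(1/3) + 2*sqrt(3))/18) + b^3/9 + 2*b/9


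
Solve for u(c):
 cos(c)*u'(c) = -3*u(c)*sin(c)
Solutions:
 u(c) = C1*cos(c)^3


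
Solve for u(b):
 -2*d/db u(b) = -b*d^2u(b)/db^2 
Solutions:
 u(b) = C1 + C2*b^3


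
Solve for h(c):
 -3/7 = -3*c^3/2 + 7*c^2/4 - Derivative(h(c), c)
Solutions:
 h(c) = C1 - 3*c^4/8 + 7*c^3/12 + 3*c/7


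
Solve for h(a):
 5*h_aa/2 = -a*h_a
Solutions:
 h(a) = C1 + C2*erf(sqrt(5)*a/5)


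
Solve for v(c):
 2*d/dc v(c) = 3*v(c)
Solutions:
 v(c) = C1*exp(3*c/2)


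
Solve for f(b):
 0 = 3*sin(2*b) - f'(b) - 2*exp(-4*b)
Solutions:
 f(b) = C1 - 3*cos(2*b)/2 + exp(-4*b)/2


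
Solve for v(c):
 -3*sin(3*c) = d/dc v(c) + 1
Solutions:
 v(c) = C1 - c + cos(3*c)


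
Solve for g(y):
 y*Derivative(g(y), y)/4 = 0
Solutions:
 g(y) = C1


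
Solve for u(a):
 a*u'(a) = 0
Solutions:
 u(a) = C1


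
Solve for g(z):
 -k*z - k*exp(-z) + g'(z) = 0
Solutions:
 g(z) = C1 + k*z^2/2 - k*exp(-z)


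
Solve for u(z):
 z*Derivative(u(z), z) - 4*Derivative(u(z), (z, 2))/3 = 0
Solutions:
 u(z) = C1 + C2*erfi(sqrt(6)*z/4)


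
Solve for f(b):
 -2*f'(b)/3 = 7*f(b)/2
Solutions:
 f(b) = C1*exp(-21*b/4)


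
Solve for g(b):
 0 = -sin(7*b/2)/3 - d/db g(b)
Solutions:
 g(b) = C1 + 2*cos(7*b/2)/21


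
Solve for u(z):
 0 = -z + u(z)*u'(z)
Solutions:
 u(z) = -sqrt(C1 + z^2)
 u(z) = sqrt(C1 + z^2)


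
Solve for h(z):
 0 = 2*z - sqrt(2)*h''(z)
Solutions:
 h(z) = C1 + C2*z + sqrt(2)*z^3/6


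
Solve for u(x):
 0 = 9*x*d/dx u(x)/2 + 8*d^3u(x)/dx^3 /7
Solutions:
 u(x) = C1 + Integral(C2*airyai(-2^(2/3)*63^(1/3)*x/4) + C3*airybi(-2^(2/3)*63^(1/3)*x/4), x)


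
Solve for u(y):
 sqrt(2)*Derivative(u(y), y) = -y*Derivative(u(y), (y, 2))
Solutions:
 u(y) = C1 + C2*y^(1 - sqrt(2))


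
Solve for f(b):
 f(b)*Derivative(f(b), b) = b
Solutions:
 f(b) = -sqrt(C1 + b^2)
 f(b) = sqrt(C1 + b^2)


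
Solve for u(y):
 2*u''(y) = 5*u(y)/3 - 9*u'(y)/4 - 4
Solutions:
 u(y) = C1*exp(y*(-27 + sqrt(2649))/48) + C2*exp(-y*(27 + sqrt(2649))/48) + 12/5


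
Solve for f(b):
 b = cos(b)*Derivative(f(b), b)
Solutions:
 f(b) = C1 + Integral(b/cos(b), b)


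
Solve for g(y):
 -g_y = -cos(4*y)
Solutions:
 g(y) = C1 + sin(4*y)/4


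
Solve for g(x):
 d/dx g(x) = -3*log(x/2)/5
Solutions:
 g(x) = C1 - 3*x*log(x)/5 + 3*x*log(2)/5 + 3*x/5


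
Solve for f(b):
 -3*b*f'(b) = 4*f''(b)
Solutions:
 f(b) = C1 + C2*erf(sqrt(6)*b/4)


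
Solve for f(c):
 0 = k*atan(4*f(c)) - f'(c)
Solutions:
 Integral(1/atan(4*_y), (_y, f(c))) = C1 + c*k


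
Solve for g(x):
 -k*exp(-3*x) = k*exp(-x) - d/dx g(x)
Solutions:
 g(x) = C1 - k*exp(-x) - k*exp(-3*x)/3


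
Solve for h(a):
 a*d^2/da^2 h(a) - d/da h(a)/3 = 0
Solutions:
 h(a) = C1 + C2*a^(4/3)


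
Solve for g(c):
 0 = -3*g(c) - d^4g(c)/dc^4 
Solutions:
 g(c) = (C1*sin(sqrt(2)*3^(1/4)*c/2) + C2*cos(sqrt(2)*3^(1/4)*c/2))*exp(-sqrt(2)*3^(1/4)*c/2) + (C3*sin(sqrt(2)*3^(1/4)*c/2) + C4*cos(sqrt(2)*3^(1/4)*c/2))*exp(sqrt(2)*3^(1/4)*c/2)


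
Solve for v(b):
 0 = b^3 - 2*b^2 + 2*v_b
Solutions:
 v(b) = C1 - b^4/8 + b^3/3


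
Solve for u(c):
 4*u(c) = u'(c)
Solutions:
 u(c) = C1*exp(4*c)


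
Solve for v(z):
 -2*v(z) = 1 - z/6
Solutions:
 v(z) = z/12 - 1/2


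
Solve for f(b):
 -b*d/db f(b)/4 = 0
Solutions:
 f(b) = C1


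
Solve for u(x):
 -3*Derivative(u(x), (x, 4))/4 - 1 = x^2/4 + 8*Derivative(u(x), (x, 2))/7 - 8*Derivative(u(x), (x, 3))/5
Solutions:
 u(x) = C1 + C2*x - 7*x^4/384 - 49*x^3/480 - 18501*x^2/25600 + (C3*sin(4*sqrt(266)*x/105) + C4*cos(4*sqrt(266)*x/105))*exp(16*x/15)


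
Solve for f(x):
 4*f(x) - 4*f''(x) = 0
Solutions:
 f(x) = C1*exp(-x) + C2*exp(x)


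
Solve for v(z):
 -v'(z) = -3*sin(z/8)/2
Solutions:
 v(z) = C1 - 12*cos(z/8)


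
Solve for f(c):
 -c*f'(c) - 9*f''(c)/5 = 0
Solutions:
 f(c) = C1 + C2*erf(sqrt(10)*c/6)


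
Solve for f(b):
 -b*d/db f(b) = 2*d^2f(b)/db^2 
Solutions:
 f(b) = C1 + C2*erf(b/2)


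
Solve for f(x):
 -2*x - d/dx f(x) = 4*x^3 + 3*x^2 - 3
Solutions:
 f(x) = C1 - x^4 - x^3 - x^2 + 3*x


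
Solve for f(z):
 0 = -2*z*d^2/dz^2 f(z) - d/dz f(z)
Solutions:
 f(z) = C1 + C2*sqrt(z)


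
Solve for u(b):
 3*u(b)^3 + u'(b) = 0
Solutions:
 u(b) = -sqrt(2)*sqrt(-1/(C1 - 3*b))/2
 u(b) = sqrt(2)*sqrt(-1/(C1 - 3*b))/2


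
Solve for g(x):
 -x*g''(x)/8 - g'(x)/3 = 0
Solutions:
 g(x) = C1 + C2/x^(5/3)


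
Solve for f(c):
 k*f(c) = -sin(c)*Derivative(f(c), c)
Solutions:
 f(c) = C1*exp(k*(-log(cos(c) - 1) + log(cos(c) + 1))/2)


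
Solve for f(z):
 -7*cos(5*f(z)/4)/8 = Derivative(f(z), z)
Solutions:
 7*z/8 - 2*log(sin(5*f(z)/4) - 1)/5 + 2*log(sin(5*f(z)/4) + 1)/5 = C1


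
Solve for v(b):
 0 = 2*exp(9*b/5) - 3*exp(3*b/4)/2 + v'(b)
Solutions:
 v(b) = C1 - 10*exp(9*b/5)/9 + 2*exp(3*b/4)


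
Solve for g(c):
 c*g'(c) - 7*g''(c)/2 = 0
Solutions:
 g(c) = C1 + C2*erfi(sqrt(7)*c/7)


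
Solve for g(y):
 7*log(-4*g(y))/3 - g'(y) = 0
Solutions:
 -3*Integral(1/(log(-_y) + 2*log(2)), (_y, g(y)))/7 = C1 - y


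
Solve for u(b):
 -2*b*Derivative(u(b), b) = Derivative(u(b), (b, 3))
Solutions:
 u(b) = C1 + Integral(C2*airyai(-2^(1/3)*b) + C3*airybi(-2^(1/3)*b), b)


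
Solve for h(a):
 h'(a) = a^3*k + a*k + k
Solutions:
 h(a) = C1 + a^4*k/4 + a^2*k/2 + a*k


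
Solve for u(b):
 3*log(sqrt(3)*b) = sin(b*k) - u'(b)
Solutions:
 u(b) = C1 - 3*b*log(b) - 3*b*log(3)/2 + 3*b + Piecewise((-cos(b*k)/k, Ne(k, 0)), (0, True))


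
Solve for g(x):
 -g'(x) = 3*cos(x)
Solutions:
 g(x) = C1 - 3*sin(x)


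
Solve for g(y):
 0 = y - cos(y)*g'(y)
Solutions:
 g(y) = C1 + Integral(y/cos(y), y)


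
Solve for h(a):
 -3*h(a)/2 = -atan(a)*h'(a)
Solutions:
 h(a) = C1*exp(3*Integral(1/atan(a), a)/2)


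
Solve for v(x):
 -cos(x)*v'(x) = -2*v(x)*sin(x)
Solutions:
 v(x) = C1/cos(x)^2


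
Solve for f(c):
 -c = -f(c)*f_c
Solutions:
 f(c) = -sqrt(C1 + c^2)
 f(c) = sqrt(C1 + c^2)
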